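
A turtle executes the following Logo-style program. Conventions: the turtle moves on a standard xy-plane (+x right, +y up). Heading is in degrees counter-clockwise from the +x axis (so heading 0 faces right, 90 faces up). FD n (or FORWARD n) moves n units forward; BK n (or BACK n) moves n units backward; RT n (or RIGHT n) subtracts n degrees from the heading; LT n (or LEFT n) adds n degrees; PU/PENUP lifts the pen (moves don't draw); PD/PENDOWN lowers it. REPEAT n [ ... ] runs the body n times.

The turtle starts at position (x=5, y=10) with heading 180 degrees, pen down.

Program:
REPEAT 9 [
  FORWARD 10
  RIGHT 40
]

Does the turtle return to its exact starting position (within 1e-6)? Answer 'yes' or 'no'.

Executing turtle program step by step:
Start: pos=(5,10), heading=180, pen down
REPEAT 9 [
  -- iteration 1/9 --
  FD 10: (5,10) -> (-5,10) [heading=180, draw]
  RT 40: heading 180 -> 140
  -- iteration 2/9 --
  FD 10: (-5,10) -> (-12.66,16.428) [heading=140, draw]
  RT 40: heading 140 -> 100
  -- iteration 3/9 --
  FD 10: (-12.66,16.428) -> (-14.397,26.276) [heading=100, draw]
  RT 40: heading 100 -> 60
  -- iteration 4/9 --
  FD 10: (-14.397,26.276) -> (-9.397,34.936) [heading=60, draw]
  RT 40: heading 60 -> 20
  -- iteration 5/9 --
  FD 10: (-9.397,34.936) -> (0,38.356) [heading=20, draw]
  RT 40: heading 20 -> 340
  -- iteration 6/9 --
  FD 10: (0,38.356) -> (9.397,34.936) [heading=340, draw]
  RT 40: heading 340 -> 300
  -- iteration 7/9 --
  FD 10: (9.397,34.936) -> (14.397,26.276) [heading=300, draw]
  RT 40: heading 300 -> 260
  -- iteration 8/9 --
  FD 10: (14.397,26.276) -> (12.66,16.428) [heading=260, draw]
  RT 40: heading 260 -> 220
  -- iteration 9/9 --
  FD 10: (12.66,16.428) -> (5,10) [heading=220, draw]
  RT 40: heading 220 -> 180
]
Final: pos=(5,10), heading=180, 9 segment(s) drawn

Start position: (5, 10)
Final position: (5, 10)
Distance = 0; < 1e-6 -> CLOSED

Answer: yes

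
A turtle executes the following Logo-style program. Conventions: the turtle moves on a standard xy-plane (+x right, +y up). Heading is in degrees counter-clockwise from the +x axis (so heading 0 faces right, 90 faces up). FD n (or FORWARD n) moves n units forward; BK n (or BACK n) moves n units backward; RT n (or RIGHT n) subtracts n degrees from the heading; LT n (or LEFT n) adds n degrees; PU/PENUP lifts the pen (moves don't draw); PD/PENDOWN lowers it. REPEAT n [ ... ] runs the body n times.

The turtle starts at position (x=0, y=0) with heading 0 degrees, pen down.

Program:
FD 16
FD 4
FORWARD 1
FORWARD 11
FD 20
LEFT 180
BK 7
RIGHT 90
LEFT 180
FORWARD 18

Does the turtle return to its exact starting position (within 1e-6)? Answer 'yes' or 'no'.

Answer: no

Derivation:
Executing turtle program step by step:
Start: pos=(0,0), heading=0, pen down
FD 16: (0,0) -> (16,0) [heading=0, draw]
FD 4: (16,0) -> (20,0) [heading=0, draw]
FD 1: (20,0) -> (21,0) [heading=0, draw]
FD 11: (21,0) -> (32,0) [heading=0, draw]
FD 20: (32,0) -> (52,0) [heading=0, draw]
LT 180: heading 0 -> 180
BK 7: (52,0) -> (59,0) [heading=180, draw]
RT 90: heading 180 -> 90
LT 180: heading 90 -> 270
FD 18: (59,0) -> (59,-18) [heading=270, draw]
Final: pos=(59,-18), heading=270, 7 segment(s) drawn

Start position: (0, 0)
Final position: (59, -18)
Distance = 61.685; >= 1e-6 -> NOT closed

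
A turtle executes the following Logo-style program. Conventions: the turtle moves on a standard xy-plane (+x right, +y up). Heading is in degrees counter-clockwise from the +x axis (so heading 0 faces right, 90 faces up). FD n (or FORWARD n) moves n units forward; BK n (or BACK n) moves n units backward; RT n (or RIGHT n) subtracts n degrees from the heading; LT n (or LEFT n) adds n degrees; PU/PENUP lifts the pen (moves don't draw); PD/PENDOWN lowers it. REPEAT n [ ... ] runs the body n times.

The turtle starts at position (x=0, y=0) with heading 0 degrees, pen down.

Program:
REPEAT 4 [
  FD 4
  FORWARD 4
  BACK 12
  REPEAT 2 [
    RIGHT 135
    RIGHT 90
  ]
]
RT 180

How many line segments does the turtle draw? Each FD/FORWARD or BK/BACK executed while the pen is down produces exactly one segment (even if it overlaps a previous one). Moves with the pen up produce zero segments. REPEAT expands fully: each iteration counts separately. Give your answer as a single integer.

Answer: 12

Derivation:
Executing turtle program step by step:
Start: pos=(0,0), heading=0, pen down
REPEAT 4 [
  -- iteration 1/4 --
  FD 4: (0,0) -> (4,0) [heading=0, draw]
  FD 4: (4,0) -> (8,0) [heading=0, draw]
  BK 12: (8,0) -> (-4,0) [heading=0, draw]
  REPEAT 2 [
    -- iteration 1/2 --
    RT 135: heading 0 -> 225
    RT 90: heading 225 -> 135
    -- iteration 2/2 --
    RT 135: heading 135 -> 0
    RT 90: heading 0 -> 270
  ]
  -- iteration 2/4 --
  FD 4: (-4,0) -> (-4,-4) [heading=270, draw]
  FD 4: (-4,-4) -> (-4,-8) [heading=270, draw]
  BK 12: (-4,-8) -> (-4,4) [heading=270, draw]
  REPEAT 2 [
    -- iteration 1/2 --
    RT 135: heading 270 -> 135
    RT 90: heading 135 -> 45
    -- iteration 2/2 --
    RT 135: heading 45 -> 270
    RT 90: heading 270 -> 180
  ]
  -- iteration 3/4 --
  FD 4: (-4,4) -> (-8,4) [heading=180, draw]
  FD 4: (-8,4) -> (-12,4) [heading=180, draw]
  BK 12: (-12,4) -> (0,4) [heading=180, draw]
  REPEAT 2 [
    -- iteration 1/2 --
    RT 135: heading 180 -> 45
    RT 90: heading 45 -> 315
    -- iteration 2/2 --
    RT 135: heading 315 -> 180
    RT 90: heading 180 -> 90
  ]
  -- iteration 4/4 --
  FD 4: (0,4) -> (0,8) [heading=90, draw]
  FD 4: (0,8) -> (0,12) [heading=90, draw]
  BK 12: (0,12) -> (0,0) [heading=90, draw]
  REPEAT 2 [
    -- iteration 1/2 --
    RT 135: heading 90 -> 315
    RT 90: heading 315 -> 225
    -- iteration 2/2 --
    RT 135: heading 225 -> 90
    RT 90: heading 90 -> 0
  ]
]
RT 180: heading 0 -> 180
Final: pos=(0,0), heading=180, 12 segment(s) drawn
Segments drawn: 12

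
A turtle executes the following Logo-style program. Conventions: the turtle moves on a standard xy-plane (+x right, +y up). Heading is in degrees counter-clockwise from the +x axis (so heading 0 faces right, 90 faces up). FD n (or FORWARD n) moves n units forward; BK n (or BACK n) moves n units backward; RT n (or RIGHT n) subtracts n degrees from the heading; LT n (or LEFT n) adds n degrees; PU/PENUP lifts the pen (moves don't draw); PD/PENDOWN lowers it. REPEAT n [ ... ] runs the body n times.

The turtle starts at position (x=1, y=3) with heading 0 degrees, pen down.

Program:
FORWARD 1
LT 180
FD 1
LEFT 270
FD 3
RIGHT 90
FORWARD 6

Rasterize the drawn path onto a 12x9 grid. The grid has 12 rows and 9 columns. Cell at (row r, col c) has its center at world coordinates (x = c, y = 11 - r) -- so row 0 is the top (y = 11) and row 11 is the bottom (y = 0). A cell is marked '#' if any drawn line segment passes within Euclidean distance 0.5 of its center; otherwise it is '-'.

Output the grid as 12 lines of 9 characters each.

Segment 0: (1,3) -> (2,3)
Segment 1: (2,3) -> (1,3)
Segment 2: (1,3) -> (1,6)
Segment 3: (1,6) -> (7,6)

Answer: ---------
---------
---------
---------
---------
-#######-
-#-------
-#-------
-##------
---------
---------
---------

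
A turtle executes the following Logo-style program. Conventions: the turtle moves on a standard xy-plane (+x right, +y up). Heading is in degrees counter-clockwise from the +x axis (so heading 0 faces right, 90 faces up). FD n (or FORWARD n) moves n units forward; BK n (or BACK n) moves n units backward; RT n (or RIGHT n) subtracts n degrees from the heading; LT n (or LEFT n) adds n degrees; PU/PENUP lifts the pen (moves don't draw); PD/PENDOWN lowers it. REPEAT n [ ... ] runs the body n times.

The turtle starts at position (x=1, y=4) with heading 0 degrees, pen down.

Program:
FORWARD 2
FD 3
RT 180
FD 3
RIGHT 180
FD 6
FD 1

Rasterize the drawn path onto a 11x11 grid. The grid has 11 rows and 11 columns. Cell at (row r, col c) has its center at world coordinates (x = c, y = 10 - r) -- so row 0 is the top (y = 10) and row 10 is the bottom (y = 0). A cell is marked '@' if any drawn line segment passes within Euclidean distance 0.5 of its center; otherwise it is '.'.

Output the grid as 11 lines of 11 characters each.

Answer: ...........
...........
...........
...........
...........
...........
.@@@@@@@@@@
...........
...........
...........
...........

Derivation:
Segment 0: (1,4) -> (3,4)
Segment 1: (3,4) -> (6,4)
Segment 2: (6,4) -> (3,4)
Segment 3: (3,4) -> (9,4)
Segment 4: (9,4) -> (10,4)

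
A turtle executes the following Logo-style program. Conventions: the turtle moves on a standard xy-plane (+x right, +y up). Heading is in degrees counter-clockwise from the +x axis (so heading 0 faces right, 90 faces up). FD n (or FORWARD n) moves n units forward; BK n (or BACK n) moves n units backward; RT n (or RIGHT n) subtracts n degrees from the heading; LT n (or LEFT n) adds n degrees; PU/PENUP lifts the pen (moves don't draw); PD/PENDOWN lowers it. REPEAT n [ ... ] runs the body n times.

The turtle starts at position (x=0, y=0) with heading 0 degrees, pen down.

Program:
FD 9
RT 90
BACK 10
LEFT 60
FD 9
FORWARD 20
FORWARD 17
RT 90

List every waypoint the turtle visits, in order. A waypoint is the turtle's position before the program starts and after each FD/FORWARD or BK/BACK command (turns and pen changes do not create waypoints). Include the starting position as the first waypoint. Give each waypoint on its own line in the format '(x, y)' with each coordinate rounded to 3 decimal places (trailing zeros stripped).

Answer: (0, 0)
(9, 0)
(9, 10)
(16.794, 5.5)
(34.115, -4.5)
(48.837, -13)

Derivation:
Executing turtle program step by step:
Start: pos=(0,0), heading=0, pen down
FD 9: (0,0) -> (9,0) [heading=0, draw]
RT 90: heading 0 -> 270
BK 10: (9,0) -> (9,10) [heading=270, draw]
LT 60: heading 270 -> 330
FD 9: (9,10) -> (16.794,5.5) [heading=330, draw]
FD 20: (16.794,5.5) -> (34.115,-4.5) [heading=330, draw]
FD 17: (34.115,-4.5) -> (48.837,-13) [heading=330, draw]
RT 90: heading 330 -> 240
Final: pos=(48.837,-13), heading=240, 5 segment(s) drawn
Waypoints (6 total):
(0, 0)
(9, 0)
(9, 10)
(16.794, 5.5)
(34.115, -4.5)
(48.837, -13)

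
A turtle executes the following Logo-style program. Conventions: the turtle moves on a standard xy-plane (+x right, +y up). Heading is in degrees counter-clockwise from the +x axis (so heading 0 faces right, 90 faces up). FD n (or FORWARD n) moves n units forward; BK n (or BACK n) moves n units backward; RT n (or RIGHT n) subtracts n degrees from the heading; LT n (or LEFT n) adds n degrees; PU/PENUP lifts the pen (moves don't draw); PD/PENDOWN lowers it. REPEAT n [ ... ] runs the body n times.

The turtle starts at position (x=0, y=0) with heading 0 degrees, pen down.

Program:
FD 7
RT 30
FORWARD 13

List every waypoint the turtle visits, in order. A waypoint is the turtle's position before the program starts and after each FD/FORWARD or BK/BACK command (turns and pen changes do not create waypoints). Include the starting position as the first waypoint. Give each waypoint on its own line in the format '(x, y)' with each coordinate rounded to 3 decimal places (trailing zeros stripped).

Answer: (0, 0)
(7, 0)
(18.258, -6.5)

Derivation:
Executing turtle program step by step:
Start: pos=(0,0), heading=0, pen down
FD 7: (0,0) -> (7,0) [heading=0, draw]
RT 30: heading 0 -> 330
FD 13: (7,0) -> (18.258,-6.5) [heading=330, draw]
Final: pos=(18.258,-6.5), heading=330, 2 segment(s) drawn
Waypoints (3 total):
(0, 0)
(7, 0)
(18.258, -6.5)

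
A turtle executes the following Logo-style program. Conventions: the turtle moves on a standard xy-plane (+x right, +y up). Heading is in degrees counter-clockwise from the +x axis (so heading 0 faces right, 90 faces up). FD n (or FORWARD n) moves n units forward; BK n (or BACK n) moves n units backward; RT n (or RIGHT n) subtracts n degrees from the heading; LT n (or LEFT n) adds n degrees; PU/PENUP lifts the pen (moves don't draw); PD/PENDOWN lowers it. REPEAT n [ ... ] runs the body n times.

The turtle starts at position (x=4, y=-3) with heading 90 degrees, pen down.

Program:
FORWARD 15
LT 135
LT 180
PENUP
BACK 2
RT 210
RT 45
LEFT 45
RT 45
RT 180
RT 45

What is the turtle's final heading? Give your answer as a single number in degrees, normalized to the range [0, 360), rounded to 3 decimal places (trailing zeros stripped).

Executing turtle program step by step:
Start: pos=(4,-3), heading=90, pen down
FD 15: (4,-3) -> (4,12) [heading=90, draw]
LT 135: heading 90 -> 225
LT 180: heading 225 -> 45
PU: pen up
BK 2: (4,12) -> (2.586,10.586) [heading=45, move]
RT 210: heading 45 -> 195
RT 45: heading 195 -> 150
LT 45: heading 150 -> 195
RT 45: heading 195 -> 150
RT 180: heading 150 -> 330
RT 45: heading 330 -> 285
Final: pos=(2.586,10.586), heading=285, 1 segment(s) drawn

Answer: 285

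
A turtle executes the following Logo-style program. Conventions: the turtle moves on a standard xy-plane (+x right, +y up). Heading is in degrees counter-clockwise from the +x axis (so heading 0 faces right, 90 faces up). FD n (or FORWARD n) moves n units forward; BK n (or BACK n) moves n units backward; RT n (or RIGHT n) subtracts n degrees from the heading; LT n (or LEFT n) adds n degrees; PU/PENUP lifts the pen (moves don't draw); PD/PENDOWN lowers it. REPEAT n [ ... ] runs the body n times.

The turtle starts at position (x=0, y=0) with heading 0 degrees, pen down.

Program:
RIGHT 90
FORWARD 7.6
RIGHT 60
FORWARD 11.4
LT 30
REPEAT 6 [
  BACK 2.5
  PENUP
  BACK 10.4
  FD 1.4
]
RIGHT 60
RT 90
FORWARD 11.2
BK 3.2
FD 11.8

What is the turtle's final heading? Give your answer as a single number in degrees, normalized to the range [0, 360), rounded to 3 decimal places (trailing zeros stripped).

Executing turtle program step by step:
Start: pos=(0,0), heading=0, pen down
RT 90: heading 0 -> 270
FD 7.6: (0,0) -> (0,-7.6) [heading=270, draw]
RT 60: heading 270 -> 210
FD 11.4: (0,-7.6) -> (-9.873,-13.3) [heading=210, draw]
LT 30: heading 210 -> 240
REPEAT 6 [
  -- iteration 1/6 --
  BK 2.5: (-9.873,-13.3) -> (-8.623,-11.135) [heading=240, draw]
  PU: pen up
  BK 10.4: (-8.623,-11.135) -> (-3.423,-2.128) [heading=240, move]
  FD 1.4: (-3.423,-2.128) -> (-4.123,-3.341) [heading=240, move]
  -- iteration 2/6 --
  BK 2.5: (-4.123,-3.341) -> (-2.873,-1.176) [heading=240, move]
  PU: pen up
  BK 10.4: (-2.873,-1.176) -> (2.327,7.831) [heading=240, move]
  FD 1.4: (2.327,7.831) -> (1.627,6.619) [heading=240, move]
  -- iteration 3/6 --
  BK 2.5: (1.627,6.619) -> (2.877,8.784) [heading=240, move]
  PU: pen up
  BK 10.4: (2.877,8.784) -> (8.077,17.79) [heading=240, move]
  FD 1.4: (8.077,17.79) -> (7.377,16.578) [heading=240, move]
  -- iteration 4/6 --
  BK 2.5: (7.377,16.578) -> (8.627,18.743) [heading=240, move]
  PU: pen up
  BK 10.4: (8.627,18.743) -> (13.827,27.75) [heading=240, move]
  FD 1.4: (13.827,27.75) -> (13.127,26.537) [heading=240, move]
  -- iteration 5/6 --
  BK 2.5: (13.127,26.537) -> (14.377,28.702) [heading=240, move]
  PU: pen up
  BK 10.4: (14.377,28.702) -> (19.577,37.709) [heading=240, move]
  FD 1.4: (19.577,37.709) -> (18.877,36.496) [heading=240, move]
  -- iteration 6/6 --
  BK 2.5: (18.877,36.496) -> (20.127,38.662) [heading=240, move]
  PU: pen up
  BK 10.4: (20.127,38.662) -> (25.327,47.668) [heading=240, move]
  FD 1.4: (25.327,47.668) -> (24.627,46.456) [heading=240, move]
]
RT 60: heading 240 -> 180
RT 90: heading 180 -> 90
FD 11.2: (24.627,46.456) -> (24.627,57.656) [heading=90, move]
BK 3.2: (24.627,57.656) -> (24.627,54.456) [heading=90, move]
FD 11.8: (24.627,54.456) -> (24.627,66.256) [heading=90, move]
Final: pos=(24.627,66.256), heading=90, 3 segment(s) drawn

Answer: 90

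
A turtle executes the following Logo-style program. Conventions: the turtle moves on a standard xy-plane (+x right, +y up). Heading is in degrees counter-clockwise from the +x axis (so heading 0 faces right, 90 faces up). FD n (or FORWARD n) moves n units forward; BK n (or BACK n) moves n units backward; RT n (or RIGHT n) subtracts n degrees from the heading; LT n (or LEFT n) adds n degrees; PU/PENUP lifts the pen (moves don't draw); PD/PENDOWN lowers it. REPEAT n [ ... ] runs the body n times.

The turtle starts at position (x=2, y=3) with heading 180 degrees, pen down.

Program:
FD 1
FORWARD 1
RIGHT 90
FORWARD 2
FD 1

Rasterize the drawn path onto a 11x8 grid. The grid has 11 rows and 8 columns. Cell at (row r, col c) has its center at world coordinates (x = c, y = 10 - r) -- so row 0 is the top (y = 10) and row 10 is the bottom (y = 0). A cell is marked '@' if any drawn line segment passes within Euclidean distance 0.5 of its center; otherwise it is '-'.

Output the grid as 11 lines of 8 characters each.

Segment 0: (2,3) -> (1,3)
Segment 1: (1,3) -> (0,3)
Segment 2: (0,3) -> (0,5)
Segment 3: (0,5) -> (0,6)

Answer: --------
--------
--------
--------
@-------
@-------
@-------
@@@-----
--------
--------
--------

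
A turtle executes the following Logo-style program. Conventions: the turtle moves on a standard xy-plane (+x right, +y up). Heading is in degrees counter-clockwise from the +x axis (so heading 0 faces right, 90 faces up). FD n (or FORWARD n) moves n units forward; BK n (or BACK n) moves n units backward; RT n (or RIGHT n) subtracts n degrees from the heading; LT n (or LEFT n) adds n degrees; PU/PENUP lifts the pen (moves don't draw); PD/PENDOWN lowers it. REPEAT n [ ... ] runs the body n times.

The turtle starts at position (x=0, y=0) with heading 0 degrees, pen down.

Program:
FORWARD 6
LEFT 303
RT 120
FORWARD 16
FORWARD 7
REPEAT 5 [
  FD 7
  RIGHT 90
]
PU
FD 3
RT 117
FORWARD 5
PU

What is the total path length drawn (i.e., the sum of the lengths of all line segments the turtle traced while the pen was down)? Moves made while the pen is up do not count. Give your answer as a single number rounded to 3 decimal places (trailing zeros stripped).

Answer: 64

Derivation:
Executing turtle program step by step:
Start: pos=(0,0), heading=0, pen down
FD 6: (0,0) -> (6,0) [heading=0, draw]
LT 303: heading 0 -> 303
RT 120: heading 303 -> 183
FD 16: (6,0) -> (-9.978,-0.837) [heading=183, draw]
FD 7: (-9.978,-0.837) -> (-16.968,-1.204) [heading=183, draw]
REPEAT 5 [
  -- iteration 1/5 --
  FD 7: (-16.968,-1.204) -> (-23.959,-1.57) [heading=183, draw]
  RT 90: heading 183 -> 93
  -- iteration 2/5 --
  FD 7: (-23.959,-1.57) -> (-24.325,5.42) [heading=93, draw]
  RT 90: heading 93 -> 3
  -- iteration 3/5 --
  FD 7: (-24.325,5.42) -> (-17.335,5.787) [heading=3, draw]
  RT 90: heading 3 -> 273
  -- iteration 4/5 --
  FD 7: (-17.335,5.787) -> (-16.968,-1.204) [heading=273, draw]
  RT 90: heading 273 -> 183
  -- iteration 5/5 --
  FD 7: (-16.968,-1.204) -> (-23.959,-1.57) [heading=183, draw]
  RT 90: heading 183 -> 93
]
PU: pen up
FD 3: (-23.959,-1.57) -> (-24.116,1.426) [heading=93, move]
RT 117: heading 93 -> 336
FD 5: (-24.116,1.426) -> (-19.548,-0.608) [heading=336, move]
PU: pen up
Final: pos=(-19.548,-0.608), heading=336, 8 segment(s) drawn

Segment lengths:
  seg 1: (0,0) -> (6,0), length = 6
  seg 2: (6,0) -> (-9.978,-0.837), length = 16
  seg 3: (-9.978,-0.837) -> (-16.968,-1.204), length = 7
  seg 4: (-16.968,-1.204) -> (-23.959,-1.57), length = 7
  seg 5: (-23.959,-1.57) -> (-24.325,5.42), length = 7
  seg 6: (-24.325,5.42) -> (-17.335,5.787), length = 7
  seg 7: (-17.335,5.787) -> (-16.968,-1.204), length = 7
  seg 8: (-16.968,-1.204) -> (-23.959,-1.57), length = 7
Total = 64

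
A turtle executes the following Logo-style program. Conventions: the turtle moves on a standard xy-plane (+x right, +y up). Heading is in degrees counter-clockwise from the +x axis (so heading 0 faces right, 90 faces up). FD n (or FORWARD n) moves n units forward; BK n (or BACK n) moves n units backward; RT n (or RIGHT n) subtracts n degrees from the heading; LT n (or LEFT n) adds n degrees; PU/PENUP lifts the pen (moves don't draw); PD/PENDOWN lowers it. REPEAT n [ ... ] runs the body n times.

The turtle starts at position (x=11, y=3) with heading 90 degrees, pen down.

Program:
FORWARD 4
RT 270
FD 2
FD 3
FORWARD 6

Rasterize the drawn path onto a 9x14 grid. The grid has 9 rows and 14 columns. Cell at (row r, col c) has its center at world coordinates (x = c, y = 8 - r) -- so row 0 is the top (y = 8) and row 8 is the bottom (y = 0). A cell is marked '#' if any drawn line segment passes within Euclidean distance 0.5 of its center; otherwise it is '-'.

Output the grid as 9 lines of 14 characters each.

Answer: --------------
############--
-----------#--
-----------#--
-----------#--
-----------#--
--------------
--------------
--------------

Derivation:
Segment 0: (11,3) -> (11,7)
Segment 1: (11,7) -> (9,7)
Segment 2: (9,7) -> (6,7)
Segment 3: (6,7) -> (0,7)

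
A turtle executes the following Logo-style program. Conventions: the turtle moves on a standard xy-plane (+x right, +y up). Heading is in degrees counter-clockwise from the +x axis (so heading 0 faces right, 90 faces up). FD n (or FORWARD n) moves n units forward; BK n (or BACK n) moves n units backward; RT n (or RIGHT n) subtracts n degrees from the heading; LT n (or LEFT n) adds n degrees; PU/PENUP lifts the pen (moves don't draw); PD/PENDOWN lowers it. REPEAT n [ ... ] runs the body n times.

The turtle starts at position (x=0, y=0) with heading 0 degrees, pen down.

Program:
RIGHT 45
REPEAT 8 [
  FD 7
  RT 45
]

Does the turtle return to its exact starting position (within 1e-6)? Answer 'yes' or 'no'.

Executing turtle program step by step:
Start: pos=(0,0), heading=0, pen down
RT 45: heading 0 -> 315
REPEAT 8 [
  -- iteration 1/8 --
  FD 7: (0,0) -> (4.95,-4.95) [heading=315, draw]
  RT 45: heading 315 -> 270
  -- iteration 2/8 --
  FD 7: (4.95,-4.95) -> (4.95,-11.95) [heading=270, draw]
  RT 45: heading 270 -> 225
  -- iteration 3/8 --
  FD 7: (4.95,-11.95) -> (0,-16.899) [heading=225, draw]
  RT 45: heading 225 -> 180
  -- iteration 4/8 --
  FD 7: (0,-16.899) -> (-7,-16.899) [heading=180, draw]
  RT 45: heading 180 -> 135
  -- iteration 5/8 --
  FD 7: (-7,-16.899) -> (-11.95,-11.95) [heading=135, draw]
  RT 45: heading 135 -> 90
  -- iteration 6/8 --
  FD 7: (-11.95,-11.95) -> (-11.95,-4.95) [heading=90, draw]
  RT 45: heading 90 -> 45
  -- iteration 7/8 --
  FD 7: (-11.95,-4.95) -> (-7,0) [heading=45, draw]
  RT 45: heading 45 -> 0
  -- iteration 8/8 --
  FD 7: (-7,0) -> (0,0) [heading=0, draw]
  RT 45: heading 0 -> 315
]
Final: pos=(0,0), heading=315, 8 segment(s) drawn

Start position: (0, 0)
Final position: (0, 0)
Distance = 0; < 1e-6 -> CLOSED

Answer: yes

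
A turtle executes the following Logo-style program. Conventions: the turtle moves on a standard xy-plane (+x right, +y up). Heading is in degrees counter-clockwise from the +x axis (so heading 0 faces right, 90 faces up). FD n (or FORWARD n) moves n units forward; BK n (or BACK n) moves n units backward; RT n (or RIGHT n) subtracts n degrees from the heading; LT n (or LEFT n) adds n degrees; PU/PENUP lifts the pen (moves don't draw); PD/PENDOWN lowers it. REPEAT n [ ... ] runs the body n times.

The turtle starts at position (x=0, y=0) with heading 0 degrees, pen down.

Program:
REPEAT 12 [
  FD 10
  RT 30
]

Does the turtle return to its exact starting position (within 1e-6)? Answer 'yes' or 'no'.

Executing turtle program step by step:
Start: pos=(0,0), heading=0, pen down
REPEAT 12 [
  -- iteration 1/12 --
  FD 10: (0,0) -> (10,0) [heading=0, draw]
  RT 30: heading 0 -> 330
  -- iteration 2/12 --
  FD 10: (10,0) -> (18.66,-5) [heading=330, draw]
  RT 30: heading 330 -> 300
  -- iteration 3/12 --
  FD 10: (18.66,-5) -> (23.66,-13.66) [heading=300, draw]
  RT 30: heading 300 -> 270
  -- iteration 4/12 --
  FD 10: (23.66,-13.66) -> (23.66,-23.66) [heading=270, draw]
  RT 30: heading 270 -> 240
  -- iteration 5/12 --
  FD 10: (23.66,-23.66) -> (18.66,-32.321) [heading=240, draw]
  RT 30: heading 240 -> 210
  -- iteration 6/12 --
  FD 10: (18.66,-32.321) -> (10,-37.321) [heading=210, draw]
  RT 30: heading 210 -> 180
  -- iteration 7/12 --
  FD 10: (10,-37.321) -> (0,-37.321) [heading=180, draw]
  RT 30: heading 180 -> 150
  -- iteration 8/12 --
  FD 10: (0,-37.321) -> (-8.66,-32.321) [heading=150, draw]
  RT 30: heading 150 -> 120
  -- iteration 9/12 --
  FD 10: (-8.66,-32.321) -> (-13.66,-23.66) [heading=120, draw]
  RT 30: heading 120 -> 90
  -- iteration 10/12 --
  FD 10: (-13.66,-23.66) -> (-13.66,-13.66) [heading=90, draw]
  RT 30: heading 90 -> 60
  -- iteration 11/12 --
  FD 10: (-13.66,-13.66) -> (-8.66,-5) [heading=60, draw]
  RT 30: heading 60 -> 30
  -- iteration 12/12 --
  FD 10: (-8.66,-5) -> (0,0) [heading=30, draw]
  RT 30: heading 30 -> 0
]
Final: pos=(0,0), heading=0, 12 segment(s) drawn

Start position: (0, 0)
Final position: (0, 0)
Distance = 0; < 1e-6 -> CLOSED

Answer: yes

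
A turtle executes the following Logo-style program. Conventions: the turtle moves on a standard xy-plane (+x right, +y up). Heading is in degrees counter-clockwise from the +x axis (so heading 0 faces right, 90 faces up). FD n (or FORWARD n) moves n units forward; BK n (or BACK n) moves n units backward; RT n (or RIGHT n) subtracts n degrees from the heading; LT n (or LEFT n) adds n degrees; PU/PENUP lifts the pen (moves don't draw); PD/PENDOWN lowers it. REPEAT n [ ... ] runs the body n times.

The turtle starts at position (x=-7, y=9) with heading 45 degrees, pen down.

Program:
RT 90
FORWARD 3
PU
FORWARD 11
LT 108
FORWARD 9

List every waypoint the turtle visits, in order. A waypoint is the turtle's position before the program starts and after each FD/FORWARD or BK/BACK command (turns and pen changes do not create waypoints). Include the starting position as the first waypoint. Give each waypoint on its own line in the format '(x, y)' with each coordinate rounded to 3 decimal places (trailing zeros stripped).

Executing turtle program step by step:
Start: pos=(-7,9), heading=45, pen down
RT 90: heading 45 -> 315
FD 3: (-7,9) -> (-4.879,6.879) [heading=315, draw]
PU: pen up
FD 11: (-4.879,6.879) -> (2.899,-0.899) [heading=315, move]
LT 108: heading 315 -> 63
FD 9: (2.899,-0.899) -> (6.985,7.12) [heading=63, move]
Final: pos=(6.985,7.12), heading=63, 1 segment(s) drawn
Waypoints (4 total):
(-7, 9)
(-4.879, 6.879)
(2.899, -0.899)
(6.985, 7.12)

Answer: (-7, 9)
(-4.879, 6.879)
(2.899, -0.899)
(6.985, 7.12)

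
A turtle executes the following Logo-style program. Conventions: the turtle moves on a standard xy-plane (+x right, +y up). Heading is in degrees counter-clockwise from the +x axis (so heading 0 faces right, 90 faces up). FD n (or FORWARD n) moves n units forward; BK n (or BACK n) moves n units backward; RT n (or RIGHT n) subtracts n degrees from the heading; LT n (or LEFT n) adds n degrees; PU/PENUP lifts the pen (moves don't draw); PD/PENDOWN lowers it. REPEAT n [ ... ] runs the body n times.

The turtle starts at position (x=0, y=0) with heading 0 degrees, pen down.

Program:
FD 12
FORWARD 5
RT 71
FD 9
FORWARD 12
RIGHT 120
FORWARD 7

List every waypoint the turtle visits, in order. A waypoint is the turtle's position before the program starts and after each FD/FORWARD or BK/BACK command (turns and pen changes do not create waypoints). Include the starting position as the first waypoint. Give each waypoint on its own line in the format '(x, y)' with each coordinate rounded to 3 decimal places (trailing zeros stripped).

Executing turtle program step by step:
Start: pos=(0,0), heading=0, pen down
FD 12: (0,0) -> (12,0) [heading=0, draw]
FD 5: (12,0) -> (17,0) [heading=0, draw]
RT 71: heading 0 -> 289
FD 9: (17,0) -> (19.93,-8.51) [heading=289, draw]
FD 12: (19.93,-8.51) -> (23.837,-19.856) [heading=289, draw]
RT 120: heading 289 -> 169
FD 7: (23.837,-19.856) -> (16.966,-18.52) [heading=169, draw]
Final: pos=(16.966,-18.52), heading=169, 5 segment(s) drawn
Waypoints (6 total):
(0, 0)
(12, 0)
(17, 0)
(19.93, -8.51)
(23.837, -19.856)
(16.966, -18.52)

Answer: (0, 0)
(12, 0)
(17, 0)
(19.93, -8.51)
(23.837, -19.856)
(16.966, -18.52)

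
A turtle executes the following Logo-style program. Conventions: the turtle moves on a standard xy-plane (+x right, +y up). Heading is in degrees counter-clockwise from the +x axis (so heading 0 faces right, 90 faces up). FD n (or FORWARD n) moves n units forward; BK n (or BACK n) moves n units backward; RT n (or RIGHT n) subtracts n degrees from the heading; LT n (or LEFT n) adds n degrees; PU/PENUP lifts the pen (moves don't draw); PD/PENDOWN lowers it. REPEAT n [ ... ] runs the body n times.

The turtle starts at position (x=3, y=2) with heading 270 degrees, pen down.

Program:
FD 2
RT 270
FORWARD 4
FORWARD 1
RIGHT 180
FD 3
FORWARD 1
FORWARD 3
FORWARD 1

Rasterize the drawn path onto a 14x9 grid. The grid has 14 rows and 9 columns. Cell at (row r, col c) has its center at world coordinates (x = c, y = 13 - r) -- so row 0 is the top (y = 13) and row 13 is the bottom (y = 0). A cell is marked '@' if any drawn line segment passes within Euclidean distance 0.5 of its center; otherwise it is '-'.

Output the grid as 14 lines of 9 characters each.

Answer: ---------
---------
---------
---------
---------
---------
---------
---------
---------
---------
---------
---@-----
---@-----
@@@@@@@@@

Derivation:
Segment 0: (3,2) -> (3,0)
Segment 1: (3,0) -> (7,0)
Segment 2: (7,0) -> (8,0)
Segment 3: (8,0) -> (5,-0)
Segment 4: (5,-0) -> (4,-0)
Segment 5: (4,-0) -> (1,-0)
Segment 6: (1,-0) -> (0,-0)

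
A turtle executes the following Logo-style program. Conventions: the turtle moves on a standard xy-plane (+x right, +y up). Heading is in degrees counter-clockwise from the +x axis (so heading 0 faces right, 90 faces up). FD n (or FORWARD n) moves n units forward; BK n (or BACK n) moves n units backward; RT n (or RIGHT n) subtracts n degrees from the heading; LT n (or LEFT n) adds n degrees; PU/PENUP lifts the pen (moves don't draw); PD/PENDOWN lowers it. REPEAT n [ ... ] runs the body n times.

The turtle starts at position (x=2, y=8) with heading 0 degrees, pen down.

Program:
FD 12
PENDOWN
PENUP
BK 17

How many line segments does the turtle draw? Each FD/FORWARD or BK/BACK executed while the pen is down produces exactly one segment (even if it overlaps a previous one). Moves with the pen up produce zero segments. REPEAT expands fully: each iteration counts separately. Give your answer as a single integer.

Executing turtle program step by step:
Start: pos=(2,8), heading=0, pen down
FD 12: (2,8) -> (14,8) [heading=0, draw]
PD: pen down
PU: pen up
BK 17: (14,8) -> (-3,8) [heading=0, move]
Final: pos=(-3,8), heading=0, 1 segment(s) drawn
Segments drawn: 1

Answer: 1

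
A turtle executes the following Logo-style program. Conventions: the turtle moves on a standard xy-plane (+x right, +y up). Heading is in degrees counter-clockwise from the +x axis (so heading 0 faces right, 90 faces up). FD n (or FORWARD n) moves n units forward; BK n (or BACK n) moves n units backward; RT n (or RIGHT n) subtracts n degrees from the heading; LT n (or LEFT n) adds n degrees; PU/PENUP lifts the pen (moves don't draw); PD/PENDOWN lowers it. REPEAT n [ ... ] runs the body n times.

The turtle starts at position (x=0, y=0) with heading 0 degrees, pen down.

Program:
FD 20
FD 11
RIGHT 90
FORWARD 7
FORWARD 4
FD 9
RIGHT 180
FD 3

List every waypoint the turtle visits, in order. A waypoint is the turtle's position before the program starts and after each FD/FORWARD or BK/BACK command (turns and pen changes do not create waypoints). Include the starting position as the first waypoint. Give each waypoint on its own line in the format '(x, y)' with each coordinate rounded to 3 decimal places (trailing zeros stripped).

Executing turtle program step by step:
Start: pos=(0,0), heading=0, pen down
FD 20: (0,0) -> (20,0) [heading=0, draw]
FD 11: (20,0) -> (31,0) [heading=0, draw]
RT 90: heading 0 -> 270
FD 7: (31,0) -> (31,-7) [heading=270, draw]
FD 4: (31,-7) -> (31,-11) [heading=270, draw]
FD 9: (31,-11) -> (31,-20) [heading=270, draw]
RT 180: heading 270 -> 90
FD 3: (31,-20) -> (31,-17) [heading=90, draw]
Final: pos=(31,-17), heading=90, 6 segment(s) drawn
Waypoints (7 total):
(0, 0)
(20, 0)
(31, 0)
(31, -7)
(31, -11)
(31, -20)
(31, -17)

Answer: (0, 0)
(20, 0)
(31, 0)
(31, -7)
(31, -11)
(31, -20)
(31, -17)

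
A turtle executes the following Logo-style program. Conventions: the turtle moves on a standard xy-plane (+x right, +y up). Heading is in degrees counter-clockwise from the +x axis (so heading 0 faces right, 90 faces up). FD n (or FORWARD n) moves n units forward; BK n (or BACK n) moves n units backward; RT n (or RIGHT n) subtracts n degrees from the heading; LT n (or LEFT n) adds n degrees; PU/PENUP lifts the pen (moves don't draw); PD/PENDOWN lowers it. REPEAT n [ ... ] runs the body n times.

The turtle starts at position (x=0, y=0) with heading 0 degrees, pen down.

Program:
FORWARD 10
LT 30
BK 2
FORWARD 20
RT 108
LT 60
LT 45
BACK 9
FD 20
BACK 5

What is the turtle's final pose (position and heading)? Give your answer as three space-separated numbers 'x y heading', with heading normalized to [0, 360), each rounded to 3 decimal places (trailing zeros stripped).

Answer: 30.934 11.724 27

Derivation:
Executing turtle program step by step:
Start: pos=(0,0), heading=0, pen down
FD 10: (0,0) -> (10,0) [heading=0, draw]
LT 30: heading 0 -> 30
BK 2: (10,0) -> (8.268,-1) [heading=30, draw]
FD 20: (8.268,-1) -> (25.588,9) [heading=30, draw]
RT 108: heading 30 -> 282
LT 60: heading 282 -> 342
LT 45: heading 342 -> 27
BK 9: (25.588,9) -> (17.569,4.914) [heading=27, draw]
FD 20: (17.569,4.914) -> (35.39,13.994) [heading=27, draw]
BK 5: (35.39,13.994) -> (30.934,11.724) [heading=27, draw]
Final: pos=(30.934,11.724), heading=27, 6 segment(s) drawn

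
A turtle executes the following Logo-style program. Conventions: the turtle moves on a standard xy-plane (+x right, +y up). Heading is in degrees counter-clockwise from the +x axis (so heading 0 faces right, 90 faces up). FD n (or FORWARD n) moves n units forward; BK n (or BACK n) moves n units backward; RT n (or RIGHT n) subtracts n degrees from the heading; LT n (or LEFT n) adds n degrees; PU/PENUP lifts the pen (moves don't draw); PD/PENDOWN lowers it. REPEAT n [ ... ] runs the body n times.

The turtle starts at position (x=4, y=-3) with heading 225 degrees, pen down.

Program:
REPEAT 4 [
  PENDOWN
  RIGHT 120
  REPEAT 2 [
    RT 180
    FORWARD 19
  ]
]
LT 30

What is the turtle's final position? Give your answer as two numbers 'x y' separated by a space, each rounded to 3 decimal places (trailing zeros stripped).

Answer: 4 -3

Derivation:
Executing turtle program step by step:
Start: pos=(4,-3), heading=225, pen down
REPEAT 4 [
  -- iteration 1/4 --
  PD: pen down
  RT 120: heading 225 -> 105
  REPEAT 2 [
    -- iteration 1/2 --
    RT 180: heading 105 -> 285
    FD 19: (4,-3) -> (8.918,-21.353) [heading=285, draw]
    -- iteration 2/2 --
    RT 180: heading 285 -> 105
    FD 19: (8.918,-21.353) -> (4,-3) [heading=105, draw]
  ]
  -- iteration 2/4 --
  PD: pen down
  RT 120: heading 105 -> 345
  REPEAT 2 [
    -- iteration 1/2 --
    RT 180: heading 345 -> 165
    FD 19: (4,-3) -> (-14.353,1.918) [heading=165, draw]
    -- iteration 2/2 --
    RT 180: heading 165 -> 345
    FD 19: (-14.353,1.918) -> (4,-3) [heading=345, draw]
  ]
  -- iteration 3/4 --
  PD: pen down
  RT 120: heading 345 -> 225
  REPEAT 2 [
    -- iteration 1/2 --
    RT 180: heading 225 -> 45
    FD 19: (4,-3) -> (17.435,10.435) [heading=45, draw]
    -- iteration 2/2 --
    RT 180: heading 45 -> 225
    FD 19: (17.435,10.435) -> (4,-3) [heading=225, draw]
  ]
  -- iteration 4/4 --
  PD: pen down
  RT 120: heading 225 -> 105
  REPEAT 2 [
    -- iteration 1/2 --
    RT 180: heading 105 -> 285
    FD 19: (4,-3) -> (8.918,-21.353) [heading=285, draw]
    -- iteration 2/2 --
    RT 180: heading 285 -> 105
    FD 19: (8.918,-21.353) -> (4,-3) [heading=105, draw]
  ]
]
LT 30: heading 105 -> 135
Final: pos=(4,-3), heading=135, 8 segment(s) drawn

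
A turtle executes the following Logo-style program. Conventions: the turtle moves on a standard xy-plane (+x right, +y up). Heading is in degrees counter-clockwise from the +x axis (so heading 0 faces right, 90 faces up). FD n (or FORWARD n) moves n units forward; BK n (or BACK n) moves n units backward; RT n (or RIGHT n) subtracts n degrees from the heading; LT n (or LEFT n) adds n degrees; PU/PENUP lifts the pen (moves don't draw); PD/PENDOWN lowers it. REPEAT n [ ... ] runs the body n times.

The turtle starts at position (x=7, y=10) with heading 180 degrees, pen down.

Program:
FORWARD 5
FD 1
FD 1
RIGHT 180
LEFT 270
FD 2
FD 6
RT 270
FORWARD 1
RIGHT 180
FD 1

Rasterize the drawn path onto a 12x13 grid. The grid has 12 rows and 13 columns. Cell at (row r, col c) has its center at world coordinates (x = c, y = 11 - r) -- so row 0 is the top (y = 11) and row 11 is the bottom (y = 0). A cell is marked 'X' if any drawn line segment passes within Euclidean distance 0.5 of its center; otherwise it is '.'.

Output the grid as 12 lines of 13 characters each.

Answer: .............
XXXXXXXX.....
X............
X............
X............
X............
X............
X............
X............
XX...........
.............
.............

Derivation:
Segment 0: (7,10) -> (2,10)
Segment 1: (2,10) -> (1,10)
Segment 2: (1,10) -> (0,10)
Segment 3: (0,10) -> (-0,8)
Segment 4: (-0,8) -> (-0,2)
Segment 5: (-0,2) -> (1,2)
Segment 6: (1,2) -> (-0,2)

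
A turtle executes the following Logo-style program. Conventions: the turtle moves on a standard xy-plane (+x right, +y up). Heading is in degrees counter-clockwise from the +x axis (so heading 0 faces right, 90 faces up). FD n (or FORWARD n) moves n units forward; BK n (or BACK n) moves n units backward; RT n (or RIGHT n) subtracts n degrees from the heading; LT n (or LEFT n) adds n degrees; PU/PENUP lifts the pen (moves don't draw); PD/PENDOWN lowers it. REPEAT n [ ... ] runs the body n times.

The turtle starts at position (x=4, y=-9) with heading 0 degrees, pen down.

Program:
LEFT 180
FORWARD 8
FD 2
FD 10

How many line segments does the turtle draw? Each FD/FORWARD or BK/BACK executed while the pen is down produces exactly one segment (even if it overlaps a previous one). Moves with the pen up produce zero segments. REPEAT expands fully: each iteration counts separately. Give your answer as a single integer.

Answer: 3

Derivation:
Executing turtle program step by step:
Start: pos=(4,-9), heading=0, pen down
LT 180: heading 0 -> 180
FD 8: (4,-9) -> (-4,-9) [heading=180, draw]
FD 2: (-4,-9) -> (-6,-9) [heading=180, draw]
FD 10: (-6,-9) -> (-16,-9) [heading=180, draw]
Final: pos=(-16,-9), heading=180, 3 segment(s) drawn
Segments drawn: 3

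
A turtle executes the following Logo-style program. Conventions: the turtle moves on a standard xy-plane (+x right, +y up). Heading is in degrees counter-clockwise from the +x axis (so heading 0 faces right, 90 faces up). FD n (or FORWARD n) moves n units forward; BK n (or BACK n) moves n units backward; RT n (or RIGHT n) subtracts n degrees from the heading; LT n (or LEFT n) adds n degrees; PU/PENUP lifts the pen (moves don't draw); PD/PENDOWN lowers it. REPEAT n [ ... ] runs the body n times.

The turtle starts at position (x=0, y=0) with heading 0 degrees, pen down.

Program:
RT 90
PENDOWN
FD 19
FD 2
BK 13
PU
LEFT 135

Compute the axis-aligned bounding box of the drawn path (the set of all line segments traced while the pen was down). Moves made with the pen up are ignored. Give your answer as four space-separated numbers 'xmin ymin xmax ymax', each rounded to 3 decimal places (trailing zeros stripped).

Answer: 0 -21 0 0

Derivation:
Executing turtle program step by step:
Start: pos=(0,0), heading=0, pen down
RT 90: heading 0 -> 270
PD: pen down
FD 19: (0,0) -> (0,-19) [heading=270, draw]
FD 2: (0,-19) -> (0,-21) [heading=270, draw]
BK 13: (0,-21) -> (0,-8) [heading=270, draw]
PU: pen up
LT 135: heading 270 -> 45
Final: pos=(0,-8), heading=45, 3 segment(s) drawn

Segment endpoints: x in {0, 0, 0, 0}, y in {-21, -19, -8, 0}
xmin=0, ymin=-21, xmax=0, ymax=0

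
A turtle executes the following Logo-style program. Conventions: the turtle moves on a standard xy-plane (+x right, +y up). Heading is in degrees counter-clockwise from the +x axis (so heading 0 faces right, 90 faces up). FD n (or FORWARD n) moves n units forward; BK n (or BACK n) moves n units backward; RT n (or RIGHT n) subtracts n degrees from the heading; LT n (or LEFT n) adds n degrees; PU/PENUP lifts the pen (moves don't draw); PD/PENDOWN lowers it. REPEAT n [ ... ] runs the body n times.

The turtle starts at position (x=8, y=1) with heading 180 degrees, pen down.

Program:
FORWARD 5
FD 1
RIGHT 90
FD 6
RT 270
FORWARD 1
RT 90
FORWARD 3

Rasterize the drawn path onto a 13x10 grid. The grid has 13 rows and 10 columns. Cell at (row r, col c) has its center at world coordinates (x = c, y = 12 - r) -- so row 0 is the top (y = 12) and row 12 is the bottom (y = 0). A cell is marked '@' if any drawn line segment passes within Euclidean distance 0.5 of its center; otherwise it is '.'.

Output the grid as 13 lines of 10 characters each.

Segment 0: (8,1) -> (3,1)
Segment 1: (3,1) -> (2,1)
Segment 2: (2,1) -> (2,7)
Segment 3: (2,7) -> (1,7)
Segment 4: (1,7) -> (1,10)

Answer: ..........
..........
.@........
.@........
.@........
.@@.......
..@.......
..@.......
..@.......
..@.......
..@.......
..@@@@@@@.
..........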